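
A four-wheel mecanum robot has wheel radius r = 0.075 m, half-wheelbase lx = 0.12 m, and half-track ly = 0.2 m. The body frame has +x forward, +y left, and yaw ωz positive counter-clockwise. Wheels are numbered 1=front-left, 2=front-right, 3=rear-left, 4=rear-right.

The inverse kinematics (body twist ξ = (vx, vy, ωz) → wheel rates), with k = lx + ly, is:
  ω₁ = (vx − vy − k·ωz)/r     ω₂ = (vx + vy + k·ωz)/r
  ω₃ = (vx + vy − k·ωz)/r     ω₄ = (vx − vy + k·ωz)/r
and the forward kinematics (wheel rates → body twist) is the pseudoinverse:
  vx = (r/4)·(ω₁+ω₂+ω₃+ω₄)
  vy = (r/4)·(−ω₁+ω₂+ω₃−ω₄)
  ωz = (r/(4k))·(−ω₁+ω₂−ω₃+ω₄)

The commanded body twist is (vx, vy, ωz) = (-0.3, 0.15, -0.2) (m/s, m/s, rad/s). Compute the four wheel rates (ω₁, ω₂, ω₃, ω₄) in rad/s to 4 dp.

k = lx + ly = 0.12 + 0.2 = 0.3200;  k·ωz = 0.3200·-0.2 = -0.0640
ω₁ (FL) = (vx − vy − k·ωz)/r = -0.3860/0.075 = -5.1467
ω₂ (FR) = (vx + vy + k·ωz)/r = -0.2140/0.075 = -2.8533
ω₃ (RL) = (vx + vy − k·ωz)/r = -0.0860/0.075 = -1.1467
ω₄ (RR) = (vx − vy + k·ωz)/r = -0.5140/0.075 = -6.8533

(-5.1467, -2.8533, -1.1467, -6.8533)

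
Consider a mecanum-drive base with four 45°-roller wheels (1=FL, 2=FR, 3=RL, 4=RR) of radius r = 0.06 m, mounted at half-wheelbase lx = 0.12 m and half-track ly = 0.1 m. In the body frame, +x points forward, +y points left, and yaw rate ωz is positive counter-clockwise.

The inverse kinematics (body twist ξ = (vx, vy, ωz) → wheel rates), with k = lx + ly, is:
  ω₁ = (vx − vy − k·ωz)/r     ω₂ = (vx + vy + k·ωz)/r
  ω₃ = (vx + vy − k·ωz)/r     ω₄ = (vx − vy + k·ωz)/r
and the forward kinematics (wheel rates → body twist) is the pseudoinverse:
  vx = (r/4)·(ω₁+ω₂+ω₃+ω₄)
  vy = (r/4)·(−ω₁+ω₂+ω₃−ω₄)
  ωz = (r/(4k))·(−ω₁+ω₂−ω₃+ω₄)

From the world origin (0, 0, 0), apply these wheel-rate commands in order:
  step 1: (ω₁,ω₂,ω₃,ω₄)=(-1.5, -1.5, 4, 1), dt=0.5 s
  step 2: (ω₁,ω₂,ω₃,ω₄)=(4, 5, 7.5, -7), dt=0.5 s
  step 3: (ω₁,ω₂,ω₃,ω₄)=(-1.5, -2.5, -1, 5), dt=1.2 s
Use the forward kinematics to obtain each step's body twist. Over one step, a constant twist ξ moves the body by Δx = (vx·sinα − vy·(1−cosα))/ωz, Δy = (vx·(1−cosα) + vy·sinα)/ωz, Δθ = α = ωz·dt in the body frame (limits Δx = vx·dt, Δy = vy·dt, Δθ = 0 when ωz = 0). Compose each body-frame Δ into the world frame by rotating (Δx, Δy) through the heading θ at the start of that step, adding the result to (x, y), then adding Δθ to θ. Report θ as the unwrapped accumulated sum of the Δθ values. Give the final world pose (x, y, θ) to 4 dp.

(0.0766, -0.0096, -0.1534)

step 1: ξ=(vx,vy,ωz)=(0.0300, 0.0450, -0.2045), dt=0.5 → body Δ=(0.0161, 0.0217, -0.1023) → world pose (0.0161, 0.0217, -0.1023)
step 2: ξ=(vx,vy,ωz)=(0.1425, 0.2325, -0.9205), dt=0.5 → body Δ=(0.0950, 0.0961, -0.4602) → world pose (0.1205, 0.1076, -0.5625)
step 3: ξ=(vx,vy,ωz)=(0.0000, -0.1050, 0.3409), dt=1.2 → body Δ=(0.0254, -0.1225, 0.4091) → world pose (0.0766, -0.0096, -0.1534)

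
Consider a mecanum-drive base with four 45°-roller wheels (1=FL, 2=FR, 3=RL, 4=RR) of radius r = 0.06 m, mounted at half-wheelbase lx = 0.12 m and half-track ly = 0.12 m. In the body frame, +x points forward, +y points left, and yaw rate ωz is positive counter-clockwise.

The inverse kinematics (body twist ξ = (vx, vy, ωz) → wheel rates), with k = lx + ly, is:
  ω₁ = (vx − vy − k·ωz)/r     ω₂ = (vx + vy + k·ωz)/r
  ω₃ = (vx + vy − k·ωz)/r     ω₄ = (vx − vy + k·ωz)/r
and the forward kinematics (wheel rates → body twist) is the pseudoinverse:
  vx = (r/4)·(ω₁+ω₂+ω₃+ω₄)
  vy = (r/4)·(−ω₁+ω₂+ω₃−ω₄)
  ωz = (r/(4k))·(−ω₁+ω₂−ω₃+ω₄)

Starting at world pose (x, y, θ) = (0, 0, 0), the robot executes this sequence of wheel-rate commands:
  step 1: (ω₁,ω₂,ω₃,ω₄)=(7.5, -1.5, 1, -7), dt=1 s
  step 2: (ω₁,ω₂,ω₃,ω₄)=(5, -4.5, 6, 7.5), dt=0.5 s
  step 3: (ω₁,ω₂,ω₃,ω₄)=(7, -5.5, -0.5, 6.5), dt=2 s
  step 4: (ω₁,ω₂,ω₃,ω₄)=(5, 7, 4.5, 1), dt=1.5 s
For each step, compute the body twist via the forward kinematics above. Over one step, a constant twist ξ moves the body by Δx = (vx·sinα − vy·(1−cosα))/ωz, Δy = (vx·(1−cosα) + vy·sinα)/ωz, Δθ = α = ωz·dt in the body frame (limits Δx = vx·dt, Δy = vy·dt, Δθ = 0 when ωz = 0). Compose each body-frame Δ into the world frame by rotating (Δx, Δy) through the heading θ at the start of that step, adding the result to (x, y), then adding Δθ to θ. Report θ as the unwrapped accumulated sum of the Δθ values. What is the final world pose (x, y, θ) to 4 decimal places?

(-0.7146, -0.7157, -2.1406)

step 1: ξ=(vx,vy,ωz)=(0.0000, -0.0150, -1.0625), dt=1.0 → body Δ=(-0.0072, -0.0123, -1.0625) → world pose (-0.0072, -0.0123, -1.0625)
step 2: ξ=(vx,vy,ωz)=(0.2100, -0.1650, -0.5000), dt=0.5 → body Δ=(0.0937, -0.0947, -0.2500) → world pose (-0.0444, -0.1402, -1.3125)
step 3: ξ=(vx,vy,ωz)=(0.1125, -0.2925, -0.3438), dt=2.0 → body Δ=(0.0144, -0.6143, -0.6875) → world pose (-0.6347, -0.3111, -2.0000)
step 4: ξ=(vx,vy,ωz)=(0.2625, 0.0825, -0.0938), dt=1.5 → body Δ=(0.4011, 0.0957, -0.1406) → world pose (-0.7146, -0.7157, -2.1406)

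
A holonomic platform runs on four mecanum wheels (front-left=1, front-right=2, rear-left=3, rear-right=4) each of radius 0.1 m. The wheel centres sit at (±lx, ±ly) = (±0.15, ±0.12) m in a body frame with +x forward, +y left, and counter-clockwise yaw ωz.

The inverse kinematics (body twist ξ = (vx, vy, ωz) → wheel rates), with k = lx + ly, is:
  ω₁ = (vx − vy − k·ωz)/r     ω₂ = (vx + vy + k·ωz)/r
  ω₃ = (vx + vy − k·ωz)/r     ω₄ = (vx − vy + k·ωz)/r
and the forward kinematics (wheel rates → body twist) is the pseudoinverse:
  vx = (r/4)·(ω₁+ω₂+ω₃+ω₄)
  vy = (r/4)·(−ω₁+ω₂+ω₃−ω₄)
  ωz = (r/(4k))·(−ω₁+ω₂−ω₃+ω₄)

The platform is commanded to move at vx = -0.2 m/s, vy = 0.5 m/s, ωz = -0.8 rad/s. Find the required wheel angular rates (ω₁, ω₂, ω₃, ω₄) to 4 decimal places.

(-4.8400, 0.8400, 5.1600, -9.1600)

k = lx + ly = 0.15 + 0.12 = 0.2700;  k·ωz = 0.2700·-0.8 = -0.2160
ω₁ (FL) = (vx − vy − k·ωz)/r = -0.4840/0.1 = -4.8400
ω₂ (FR) = (vx + vy + k·ωz)/r = 0.0840/0.1 = 0.8400
ω₃ (RL) = (vx + vy − k·ωz)/r = 0.5160/0.1 = 5.1600
ω₄ (RR) = (vx − vy + k·ωz)/r = -0.9160/0.1 = -9.1600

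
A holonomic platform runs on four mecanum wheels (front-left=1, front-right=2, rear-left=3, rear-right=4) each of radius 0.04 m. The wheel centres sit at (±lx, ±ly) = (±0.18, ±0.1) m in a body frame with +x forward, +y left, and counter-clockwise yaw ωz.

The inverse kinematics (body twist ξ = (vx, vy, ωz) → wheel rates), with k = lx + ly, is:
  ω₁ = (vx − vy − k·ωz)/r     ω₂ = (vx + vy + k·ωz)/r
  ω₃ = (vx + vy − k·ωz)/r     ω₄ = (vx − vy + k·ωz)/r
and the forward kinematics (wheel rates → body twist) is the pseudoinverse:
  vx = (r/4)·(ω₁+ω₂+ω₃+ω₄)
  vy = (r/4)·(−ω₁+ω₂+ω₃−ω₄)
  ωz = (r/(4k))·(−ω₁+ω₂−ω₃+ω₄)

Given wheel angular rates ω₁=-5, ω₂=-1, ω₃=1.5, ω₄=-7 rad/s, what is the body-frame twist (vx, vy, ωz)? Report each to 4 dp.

(-0.1150, 0.1250, -0.1607)

k = lx + ly = 0.18 + 0.1 = 0.2800
ω₁+ω₂+ω₃+ω₄ = -11.5000  →  vx = (0.04/4)·-11.5000 = -0.1150
−ω₁+ω₂+ω₃−ω₄ = 12.5000  →  vy = (0.04/4)·12.5000 = 0.1250
−ω₁+ω₂−ω₃+ω₄ = -4.5000  →  ωz = (0.04/1.1200)·-4.5000 = -0.1607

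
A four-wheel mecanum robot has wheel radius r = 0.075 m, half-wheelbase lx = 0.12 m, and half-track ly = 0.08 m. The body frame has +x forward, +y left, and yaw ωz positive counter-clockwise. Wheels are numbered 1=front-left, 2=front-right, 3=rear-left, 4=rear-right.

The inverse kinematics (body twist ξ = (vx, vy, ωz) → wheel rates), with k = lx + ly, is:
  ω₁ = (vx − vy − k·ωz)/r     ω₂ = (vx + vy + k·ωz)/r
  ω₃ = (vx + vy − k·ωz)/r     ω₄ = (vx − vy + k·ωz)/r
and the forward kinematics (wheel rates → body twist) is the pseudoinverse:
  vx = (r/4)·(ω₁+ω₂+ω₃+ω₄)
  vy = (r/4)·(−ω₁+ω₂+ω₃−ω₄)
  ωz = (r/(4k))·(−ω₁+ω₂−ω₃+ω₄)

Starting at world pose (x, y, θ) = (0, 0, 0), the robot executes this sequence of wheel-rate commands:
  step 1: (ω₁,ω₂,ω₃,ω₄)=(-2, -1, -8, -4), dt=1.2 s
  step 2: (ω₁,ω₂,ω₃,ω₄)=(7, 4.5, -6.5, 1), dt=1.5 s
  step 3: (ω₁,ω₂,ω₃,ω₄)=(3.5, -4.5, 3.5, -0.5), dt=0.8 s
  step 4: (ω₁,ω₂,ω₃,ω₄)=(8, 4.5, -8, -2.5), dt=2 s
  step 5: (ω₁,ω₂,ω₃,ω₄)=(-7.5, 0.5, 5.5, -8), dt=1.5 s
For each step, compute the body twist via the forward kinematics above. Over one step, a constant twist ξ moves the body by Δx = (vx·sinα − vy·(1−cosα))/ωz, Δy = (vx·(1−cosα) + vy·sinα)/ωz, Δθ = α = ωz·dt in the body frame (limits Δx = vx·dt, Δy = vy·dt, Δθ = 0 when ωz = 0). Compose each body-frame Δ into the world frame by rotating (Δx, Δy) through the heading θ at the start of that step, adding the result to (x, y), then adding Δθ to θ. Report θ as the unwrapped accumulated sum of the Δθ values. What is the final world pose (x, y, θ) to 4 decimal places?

step 1: ξ=(vx,vy,ωz)=(-0.2812, -0.0562, 0.4687), dt=1.2 → body Δ=(-0.3015, -0.1564, 0.5625) → world pose (-0.3015, -0.1564, 0.5625)
step 2: ξ=(vx,vy,ωz)=(0.1125, -0.1875, 0.4687), dt=1.5 → body Δ=(0.2501, -0.2017, 0.7031) → world pose (0.0176, -0.1937, 1.2656)
step 3: ξ=(vx,vy,ωz)=(0.0375, -0.0750, -1.1250), dt=0.8 → body Δ=(0.0009, -0.0648, -0.9000) → world pose (0.0797, -0.2124, 0.3656)
step 4: ξ=(vx,vy,ωz)=(0.0375, -0.1688, 0.1875), dt=2.0 → body Δ=(0.1358, -0.3157, 0.3750) → world pose (0.3194, -0.4587, 0.7406)
step 5: ξ=(vx,vy,ωz)=(-0.1781, 0.4031, -0.5156), dt=1.5 → body Δ=(-0.0189, 0.6445, -0.7734) → world pose (-0.1294, 0.0042, -0.0328)

(-0.1294, 0.0042, -0.0328)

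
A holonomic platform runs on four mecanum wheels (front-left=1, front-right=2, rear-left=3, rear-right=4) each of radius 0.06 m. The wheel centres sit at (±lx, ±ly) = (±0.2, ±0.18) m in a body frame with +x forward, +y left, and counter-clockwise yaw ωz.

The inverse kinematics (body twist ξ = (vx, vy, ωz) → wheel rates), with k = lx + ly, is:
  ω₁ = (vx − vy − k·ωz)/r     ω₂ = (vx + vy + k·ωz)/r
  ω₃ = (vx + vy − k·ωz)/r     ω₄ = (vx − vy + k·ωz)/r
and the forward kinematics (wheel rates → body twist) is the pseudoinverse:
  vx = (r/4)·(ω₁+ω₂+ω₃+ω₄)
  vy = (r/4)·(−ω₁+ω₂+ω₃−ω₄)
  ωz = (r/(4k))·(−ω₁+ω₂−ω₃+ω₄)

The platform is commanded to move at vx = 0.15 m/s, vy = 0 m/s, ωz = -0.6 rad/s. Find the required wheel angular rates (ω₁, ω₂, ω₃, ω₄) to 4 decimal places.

k = lx + ly = 0.2 + 0.18 = 0.3800;  k·ωz = 0.3800·-0.6 = -0.2280
ω₁ (FL) = (vx − vy − k·ωz)/r = 0.3780/0.06 = 6.3000
ω₂ (FR) = (vx + vy + k·ωz)/r = -0.0780/0.06 = -1.3000
ω₃ (RL) = (vx + vy − k·ωz)/r = 0.3780/0.06 = 6.3000
ω₄ (RR) = (vx − vy + k·ωz)/r = -0.0780/0.06 = -1.3000

(6.3000, -1.3000, 6.3000, -1.3000)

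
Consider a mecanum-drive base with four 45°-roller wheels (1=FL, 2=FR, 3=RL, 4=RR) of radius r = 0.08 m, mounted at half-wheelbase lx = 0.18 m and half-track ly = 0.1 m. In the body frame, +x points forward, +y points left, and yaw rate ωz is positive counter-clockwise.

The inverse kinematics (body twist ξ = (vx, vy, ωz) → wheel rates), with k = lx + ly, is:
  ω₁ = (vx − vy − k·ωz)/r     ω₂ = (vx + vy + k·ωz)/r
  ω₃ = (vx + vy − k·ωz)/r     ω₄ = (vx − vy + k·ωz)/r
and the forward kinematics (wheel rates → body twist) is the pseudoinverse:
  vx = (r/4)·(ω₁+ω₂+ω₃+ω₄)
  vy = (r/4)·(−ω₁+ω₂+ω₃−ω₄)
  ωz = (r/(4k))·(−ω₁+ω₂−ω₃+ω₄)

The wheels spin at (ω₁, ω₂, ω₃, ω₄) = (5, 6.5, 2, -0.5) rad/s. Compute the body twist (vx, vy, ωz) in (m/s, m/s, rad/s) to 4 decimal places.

(0.2600, 0.0800, -0.0714)

k = lx + ly = 0.18 + 0.1 = 0.2800
ω₁+ω₂+ω₃+ω₄ = 13.0000  →  vx = (0.08/4)·13.0000 = 0.2600
−ω₁+ω₂+ω₃−ω₄ = 4.0000  →  vy = (0.08/4)·4.0000 = 0.0800
−ω₁+ω₂−ω₃+ω₄ = -1.0000  →  ωz = (0.08/1.1200)·-1.0000 = -0.0714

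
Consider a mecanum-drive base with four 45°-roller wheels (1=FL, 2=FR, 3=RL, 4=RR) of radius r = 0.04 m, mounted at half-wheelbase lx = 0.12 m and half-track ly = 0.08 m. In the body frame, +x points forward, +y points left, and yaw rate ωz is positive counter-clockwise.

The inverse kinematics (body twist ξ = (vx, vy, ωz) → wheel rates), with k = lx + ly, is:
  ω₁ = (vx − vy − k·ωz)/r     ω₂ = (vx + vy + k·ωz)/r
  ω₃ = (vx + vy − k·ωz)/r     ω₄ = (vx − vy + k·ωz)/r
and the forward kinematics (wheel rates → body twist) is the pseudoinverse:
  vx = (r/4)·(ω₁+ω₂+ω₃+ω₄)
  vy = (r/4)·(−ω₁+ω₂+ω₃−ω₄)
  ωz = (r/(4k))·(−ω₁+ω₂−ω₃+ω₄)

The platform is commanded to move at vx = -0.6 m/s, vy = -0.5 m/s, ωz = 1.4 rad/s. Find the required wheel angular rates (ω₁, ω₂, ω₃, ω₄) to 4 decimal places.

(-9.5000, -20.5000, -34.5000, 4.5000)

k = lx + ly = 0.12 + 0.08 = 0.2000;  k·ωz = 0.2000·1.4 = 0.2800
ω₁ (FL) = (vx − vy − k·ωz)/r = -0.3800/0.04 = -9.5000
ω₂ (FR) = (vx + vy + k·ωz)/r = -0.8200/0.04 = -20.5000
ω₃ (RL) = (vx + vy − k·ωz)/r = -1.3800/0.04 = -34.5000
ω₄ (RR) = (vx − vy + k·ωz)/r = 0.1800/0.04 = 4.5000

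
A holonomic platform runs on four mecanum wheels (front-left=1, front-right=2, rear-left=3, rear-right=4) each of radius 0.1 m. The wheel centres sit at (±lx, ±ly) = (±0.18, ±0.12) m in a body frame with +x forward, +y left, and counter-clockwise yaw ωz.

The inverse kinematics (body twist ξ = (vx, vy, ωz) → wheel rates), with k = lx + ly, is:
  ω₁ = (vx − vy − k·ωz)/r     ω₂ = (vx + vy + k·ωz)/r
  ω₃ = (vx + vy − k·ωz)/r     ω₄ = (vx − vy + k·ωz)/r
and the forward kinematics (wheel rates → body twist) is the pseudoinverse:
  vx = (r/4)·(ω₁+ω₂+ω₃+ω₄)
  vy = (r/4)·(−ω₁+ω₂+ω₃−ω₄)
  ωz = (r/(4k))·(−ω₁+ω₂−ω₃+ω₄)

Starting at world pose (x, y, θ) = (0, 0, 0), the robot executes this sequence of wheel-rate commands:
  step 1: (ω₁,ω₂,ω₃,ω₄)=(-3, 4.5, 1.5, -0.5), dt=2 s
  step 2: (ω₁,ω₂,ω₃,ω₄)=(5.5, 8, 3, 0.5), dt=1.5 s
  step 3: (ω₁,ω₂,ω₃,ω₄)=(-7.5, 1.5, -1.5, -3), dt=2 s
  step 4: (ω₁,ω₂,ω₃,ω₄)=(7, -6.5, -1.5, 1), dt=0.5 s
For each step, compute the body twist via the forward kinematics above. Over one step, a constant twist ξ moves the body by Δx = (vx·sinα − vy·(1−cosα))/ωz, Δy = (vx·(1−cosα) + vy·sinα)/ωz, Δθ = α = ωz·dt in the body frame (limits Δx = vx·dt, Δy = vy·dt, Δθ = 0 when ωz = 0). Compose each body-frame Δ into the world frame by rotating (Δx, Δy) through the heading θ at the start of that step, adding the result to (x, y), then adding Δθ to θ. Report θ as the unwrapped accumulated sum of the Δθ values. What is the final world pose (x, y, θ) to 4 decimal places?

(-0.1761, 0.6787, 1.7083)

step 1: ξ=(vx,vy,ωz)=(0.0625, 0.2375, 0.4583), dt=2.0 → body Δ=(-0.0947, 0.4646, 0.9167) → world pose (-0.0947, 0.4646, 0.9167)
step 2: ξ=(vx,vy,ωz)=(0.4250, 0.1250, 0.0000), dt=1.5 → body Δ=(0.6375, 0.1875, 0.0000) → world pose (0.1444, 1.0846, 0.9167)
step 3: ξ=(vx,vy,ωz)=(-0.2625, 0.2625, 0.6250), dt=2.0 → body Δ=(-0.6861, 0.1110, 1.2500) → world pose (-0.3612, 0.6076, 2.1667)
step 4: ξ=(vx,vy,ωz)=(0.0000, -0.4000, -0.9167), dt=0.5 → body Δ=(-0.0450, -0.1931, -0.4583) → world pose (-0.1761, 0.6787, 1.7083)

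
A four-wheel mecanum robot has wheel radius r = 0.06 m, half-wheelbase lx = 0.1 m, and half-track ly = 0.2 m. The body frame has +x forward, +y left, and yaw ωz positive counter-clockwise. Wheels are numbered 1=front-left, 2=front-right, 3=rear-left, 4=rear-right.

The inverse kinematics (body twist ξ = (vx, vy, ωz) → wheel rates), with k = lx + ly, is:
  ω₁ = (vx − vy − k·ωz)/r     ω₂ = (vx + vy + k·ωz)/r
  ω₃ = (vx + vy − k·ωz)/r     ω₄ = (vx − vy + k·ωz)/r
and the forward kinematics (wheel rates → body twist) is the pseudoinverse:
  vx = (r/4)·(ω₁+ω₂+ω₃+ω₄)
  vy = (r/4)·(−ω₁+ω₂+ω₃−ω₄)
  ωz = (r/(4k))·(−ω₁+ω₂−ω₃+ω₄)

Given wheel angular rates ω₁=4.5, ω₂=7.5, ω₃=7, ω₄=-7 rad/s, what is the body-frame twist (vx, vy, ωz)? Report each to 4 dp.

(0.1800, 0.2550, -0.5500)

k = lx + ly = 0.1 + 0.2 = 0.3000
ω₁+ω₂+ω₃+ω₄ = 12.0000  →  vx = (0.06/4)·12.0000 = 0.1800
−ω₁+ω₂+ω₃−ω₄ = 17.0000  →  vy = (0.06/4)·17.0000 = 0.2550
−ω₁+ω₂−ω₃+ω₄ = -11.0000  →  ωz = (0.06/1.2000)·-11.0000 = -0.5500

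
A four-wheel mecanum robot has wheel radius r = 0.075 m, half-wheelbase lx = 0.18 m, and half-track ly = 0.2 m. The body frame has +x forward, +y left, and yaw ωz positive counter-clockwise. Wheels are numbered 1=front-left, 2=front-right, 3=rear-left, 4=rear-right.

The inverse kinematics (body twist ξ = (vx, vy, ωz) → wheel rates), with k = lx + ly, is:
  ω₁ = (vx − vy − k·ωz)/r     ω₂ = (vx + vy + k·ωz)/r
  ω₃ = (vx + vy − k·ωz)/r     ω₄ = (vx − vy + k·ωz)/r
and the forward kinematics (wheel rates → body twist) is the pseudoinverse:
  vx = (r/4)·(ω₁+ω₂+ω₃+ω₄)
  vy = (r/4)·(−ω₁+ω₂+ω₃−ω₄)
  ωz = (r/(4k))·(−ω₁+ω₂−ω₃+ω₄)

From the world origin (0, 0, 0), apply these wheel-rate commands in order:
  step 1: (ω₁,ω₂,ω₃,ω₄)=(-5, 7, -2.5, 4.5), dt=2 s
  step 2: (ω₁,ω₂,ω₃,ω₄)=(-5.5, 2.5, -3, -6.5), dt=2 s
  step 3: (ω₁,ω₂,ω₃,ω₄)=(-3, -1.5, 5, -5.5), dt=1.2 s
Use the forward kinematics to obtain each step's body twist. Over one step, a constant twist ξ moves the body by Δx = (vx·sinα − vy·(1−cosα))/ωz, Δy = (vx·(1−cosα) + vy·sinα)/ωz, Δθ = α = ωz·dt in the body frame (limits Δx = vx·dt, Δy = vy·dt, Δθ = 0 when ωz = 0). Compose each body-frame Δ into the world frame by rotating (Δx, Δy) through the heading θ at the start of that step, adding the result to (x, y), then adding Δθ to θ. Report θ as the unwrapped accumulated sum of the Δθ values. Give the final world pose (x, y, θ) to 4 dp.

(-0.3749, -0.6396, 1.7862)

step 1: ξ=(vx,vy,ωz)=(0.0750, 0.0938, 0.9375), dt=2.0 → body Δ=(-0.0536, 0.1994, 1.8750) → world pose (-0.0536, 0.1994, 1.8750)
step 2: ξ=(vx,vy,ωz)=(-0.2344, 0.2156, 0.2220), dt=2.0 → body Δ=(-0.5477, 0.3148, 0.4441) → world pose (-0.1900, -0.4175, 2.3191)
step 3: ξ=(vx,vy,ωz)=(-0.0937, 0.2250, -0.4441), dt=1.2 → body Δ=(-0.0370, 0.2867, -0.5329) → world pose (-0.3749, -0.6396, 1.7862)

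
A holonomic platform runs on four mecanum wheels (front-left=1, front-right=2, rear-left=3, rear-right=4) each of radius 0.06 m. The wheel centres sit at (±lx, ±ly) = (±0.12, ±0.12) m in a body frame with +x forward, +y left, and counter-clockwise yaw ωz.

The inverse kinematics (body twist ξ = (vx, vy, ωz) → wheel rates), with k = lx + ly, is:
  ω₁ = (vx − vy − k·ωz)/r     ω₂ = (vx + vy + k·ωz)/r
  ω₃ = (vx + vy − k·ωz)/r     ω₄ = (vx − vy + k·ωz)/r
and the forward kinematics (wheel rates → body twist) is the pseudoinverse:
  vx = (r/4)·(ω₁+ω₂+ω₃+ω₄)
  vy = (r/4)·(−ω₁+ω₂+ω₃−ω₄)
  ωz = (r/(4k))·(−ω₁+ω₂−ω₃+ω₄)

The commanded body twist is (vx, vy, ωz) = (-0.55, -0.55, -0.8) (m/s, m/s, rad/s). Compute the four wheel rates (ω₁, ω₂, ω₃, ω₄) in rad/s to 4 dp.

(3.2000, -21.5333, -15.1333, -3.2000)

k = lx + ly = 0.12 + 0.12 = 0.2400;  k·ωz = 0.2400·-0.8 = -0.1920
ω₁ (FL) = (vx − vy − k·ωz)/r = 0.1920/0.06 = 3.2000
ω₂ (FR) = (vx + vy + k·ωz)/r = -1.2920/0.06 = -21.5333
ω₃ (RL) = (vx + vy − k·ωz)/r = -0.9080/0.06 = -15.1333
ω₄ (RR) = (vx − vy + k·ωz)/r = -0.1920/0.06 = -3.2000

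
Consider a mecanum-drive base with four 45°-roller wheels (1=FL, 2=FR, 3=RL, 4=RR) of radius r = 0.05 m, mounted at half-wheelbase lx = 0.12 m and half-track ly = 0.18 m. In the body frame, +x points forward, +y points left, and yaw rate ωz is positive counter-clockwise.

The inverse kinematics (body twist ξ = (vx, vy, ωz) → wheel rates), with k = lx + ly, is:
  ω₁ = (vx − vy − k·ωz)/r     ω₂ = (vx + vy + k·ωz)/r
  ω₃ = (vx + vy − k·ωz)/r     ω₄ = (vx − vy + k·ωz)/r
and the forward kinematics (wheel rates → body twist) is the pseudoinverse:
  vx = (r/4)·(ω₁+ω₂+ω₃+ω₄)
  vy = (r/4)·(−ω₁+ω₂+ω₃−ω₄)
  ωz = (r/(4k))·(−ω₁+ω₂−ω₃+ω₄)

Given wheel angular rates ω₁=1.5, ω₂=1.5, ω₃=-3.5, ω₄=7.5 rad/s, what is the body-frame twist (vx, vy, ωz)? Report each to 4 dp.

(0.0875, -0.1375, 0.4583)

k = lx + ly = 0.12 + 0.18 = 0.3000
ω₁+ω₂+ω₃+ω₄ = 7.0000  →  vx = (0.05/4)·7.0000 = 0.0875
−ω₁+ω₂+ω₃−ω₄ = -11.0000  →  vy = (0.05/4)·-11.0000 = -0.1375
−ω₁+ω₂−ω₃+ω₄ = 11.0000  →  ωz = (0.05/1.2000)·11.0000 = 0.4583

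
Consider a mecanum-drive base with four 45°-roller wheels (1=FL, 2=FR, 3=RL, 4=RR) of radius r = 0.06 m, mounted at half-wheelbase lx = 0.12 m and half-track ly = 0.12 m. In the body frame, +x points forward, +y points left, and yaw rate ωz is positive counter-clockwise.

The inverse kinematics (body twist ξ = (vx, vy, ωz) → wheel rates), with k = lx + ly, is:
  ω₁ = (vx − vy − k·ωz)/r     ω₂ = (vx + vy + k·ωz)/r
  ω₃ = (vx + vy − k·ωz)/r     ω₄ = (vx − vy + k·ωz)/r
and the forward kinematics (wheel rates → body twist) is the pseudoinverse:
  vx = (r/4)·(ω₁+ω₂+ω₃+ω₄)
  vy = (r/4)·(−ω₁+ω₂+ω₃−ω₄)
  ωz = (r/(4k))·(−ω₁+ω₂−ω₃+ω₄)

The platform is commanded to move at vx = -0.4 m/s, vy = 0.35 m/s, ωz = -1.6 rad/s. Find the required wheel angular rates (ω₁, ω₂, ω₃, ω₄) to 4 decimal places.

(-6.1000, -7.2333, 5.5667, -18.9000)

k = lx + ly = 0.12 + 0.12 = 0.2400;  k·ωz = 0.2400·-1.6 = -0.3840
ω₁ (FL) = (vx − vy − k·ωz)/r = -0.3660/0.06 = -6.1000
ω₂ (FR) = (vx + vy + k·ωz)/r = -0.4340/0.06 = -7.2333
ω₃ (RL) = (vx + vy − k·ωz)/r = 0.3340/0.06 = 5.5667
ω₄ (RR) = (vx − vy + k·ωz)/r = -1.1340/0.06 = -18.9000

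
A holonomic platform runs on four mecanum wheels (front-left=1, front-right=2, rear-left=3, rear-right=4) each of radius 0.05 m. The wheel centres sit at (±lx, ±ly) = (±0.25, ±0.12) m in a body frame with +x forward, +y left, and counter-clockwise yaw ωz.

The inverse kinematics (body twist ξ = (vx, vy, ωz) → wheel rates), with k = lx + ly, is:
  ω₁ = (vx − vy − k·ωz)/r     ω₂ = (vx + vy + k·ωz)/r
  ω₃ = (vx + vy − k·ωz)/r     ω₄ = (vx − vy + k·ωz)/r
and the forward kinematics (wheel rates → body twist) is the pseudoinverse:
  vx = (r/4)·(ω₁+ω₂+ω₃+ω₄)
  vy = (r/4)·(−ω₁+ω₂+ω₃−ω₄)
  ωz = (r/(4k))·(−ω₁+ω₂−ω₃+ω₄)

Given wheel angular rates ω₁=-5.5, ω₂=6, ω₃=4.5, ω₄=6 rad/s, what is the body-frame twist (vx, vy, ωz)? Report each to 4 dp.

k = lx + ly = 0.25 + 0.12 = 0.3700
ω₁+ω₂+ω₃+ω₄ = 11.0000  →  vx = (0.05/4)·11.0000 = 0.1375
−ω₁+ω₂+ω₃−ω₄ = 10.0000  →  vy = (0.05/4)·10.0000 = 0.1250
−ω₁+ω₂−ω₃+ω₄ = 13.0000  →  ωz = (0.05/1.4800)·13.0000 = 0.4392

(0.1375, 0.1250, 0.4392)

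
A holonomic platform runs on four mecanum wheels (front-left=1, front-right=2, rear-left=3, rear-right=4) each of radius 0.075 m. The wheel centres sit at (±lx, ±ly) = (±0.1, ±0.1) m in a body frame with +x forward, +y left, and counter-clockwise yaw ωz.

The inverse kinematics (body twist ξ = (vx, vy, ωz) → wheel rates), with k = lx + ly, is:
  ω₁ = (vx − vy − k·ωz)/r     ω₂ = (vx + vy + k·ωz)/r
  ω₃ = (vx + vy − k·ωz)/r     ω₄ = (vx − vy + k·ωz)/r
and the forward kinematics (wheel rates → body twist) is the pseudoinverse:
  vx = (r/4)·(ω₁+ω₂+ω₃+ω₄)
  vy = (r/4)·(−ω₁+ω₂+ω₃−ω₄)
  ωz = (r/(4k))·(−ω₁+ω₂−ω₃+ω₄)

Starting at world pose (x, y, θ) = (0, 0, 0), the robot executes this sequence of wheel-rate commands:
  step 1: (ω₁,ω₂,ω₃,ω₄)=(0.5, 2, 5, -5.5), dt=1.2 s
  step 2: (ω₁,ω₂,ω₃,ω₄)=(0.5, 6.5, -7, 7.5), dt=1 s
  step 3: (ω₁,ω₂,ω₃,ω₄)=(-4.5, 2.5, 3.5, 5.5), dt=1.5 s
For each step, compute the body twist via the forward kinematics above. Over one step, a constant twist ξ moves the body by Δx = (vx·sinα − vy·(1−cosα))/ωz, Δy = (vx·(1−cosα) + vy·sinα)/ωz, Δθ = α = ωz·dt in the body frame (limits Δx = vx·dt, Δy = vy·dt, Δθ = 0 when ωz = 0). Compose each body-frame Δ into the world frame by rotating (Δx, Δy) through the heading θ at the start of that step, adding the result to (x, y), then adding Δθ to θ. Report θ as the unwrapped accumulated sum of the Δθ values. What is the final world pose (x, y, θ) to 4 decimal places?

(0.1498, 0.2510, 2.1750)

step 1: ξ=(vx,vy,ωz)=(0.0375, 0.2250, -0.8437), dt=1.2 → body Δ=(0.1631, 0.2053, -1.0125) → world pose (0.1631, 0.2053, -1.0125)
step 2: ξ=(vx,vy,ωz)=(0.1406, -0.1594, 1.9219), dt=1.0 → body Δ=(0.1802, 0.0205, 1.9219) → world pose (0.2759, 0.0633, 0.9094)
step 3: ξ=(vx,vy,ωz)=(0.1313, 0.0938, 0.8437), dt=1.5 → body Δ=(0.0706, 0.2148, 1.2656) → world pose (0.1498, 0.2510, 2.1750)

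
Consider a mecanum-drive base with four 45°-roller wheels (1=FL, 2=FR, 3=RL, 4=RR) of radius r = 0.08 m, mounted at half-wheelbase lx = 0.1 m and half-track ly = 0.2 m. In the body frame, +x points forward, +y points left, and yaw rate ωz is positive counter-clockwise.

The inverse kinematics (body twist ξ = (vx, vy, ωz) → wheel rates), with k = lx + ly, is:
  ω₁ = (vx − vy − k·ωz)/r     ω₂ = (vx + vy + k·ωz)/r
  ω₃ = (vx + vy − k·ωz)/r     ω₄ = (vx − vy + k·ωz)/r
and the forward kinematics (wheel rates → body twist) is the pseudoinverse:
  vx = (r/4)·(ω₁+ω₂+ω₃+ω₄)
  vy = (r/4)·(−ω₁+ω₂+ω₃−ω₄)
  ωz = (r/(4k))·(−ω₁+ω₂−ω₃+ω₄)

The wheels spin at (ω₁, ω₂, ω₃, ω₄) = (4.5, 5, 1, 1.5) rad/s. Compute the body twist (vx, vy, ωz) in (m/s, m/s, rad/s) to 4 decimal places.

(0.2400, 0.0000, 0.0667)

k = lx + ly = 0.1 + 0.2 = 0.3000
ω₁+ω₂+ω₃+ω₄ = 12.0000  →  vx = (0.08/4)·12.0000 = 0.2400
−ω₁+ω₂+ω₃−ω₄ = 0.0000  →  vy = (0.08/4)·0.0000 = 0.0000
−ω₁+ω₂−ω₃+ω₄ = 1.0000  →  ωz = (0.08/1.2000)·1.0000 = 0.0667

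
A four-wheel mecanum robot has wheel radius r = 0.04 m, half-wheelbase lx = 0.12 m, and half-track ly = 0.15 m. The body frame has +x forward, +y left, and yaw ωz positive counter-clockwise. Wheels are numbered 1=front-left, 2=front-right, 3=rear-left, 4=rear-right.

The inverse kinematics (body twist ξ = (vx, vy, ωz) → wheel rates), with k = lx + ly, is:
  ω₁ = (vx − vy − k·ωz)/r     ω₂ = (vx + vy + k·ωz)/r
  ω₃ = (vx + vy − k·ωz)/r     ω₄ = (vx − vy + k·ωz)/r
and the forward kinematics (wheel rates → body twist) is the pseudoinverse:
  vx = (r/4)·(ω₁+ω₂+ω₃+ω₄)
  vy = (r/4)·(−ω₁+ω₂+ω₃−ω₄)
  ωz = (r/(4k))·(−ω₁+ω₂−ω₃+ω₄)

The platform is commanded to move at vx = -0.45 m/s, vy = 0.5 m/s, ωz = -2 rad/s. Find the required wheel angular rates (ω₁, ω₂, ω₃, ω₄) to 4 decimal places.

(-10.2500, -12.2500, 14.7500, -37.2500)

k = lx + ly = 0.12 + 0.15 = 0.2700;  k·ωz = 0.2700·-2 = -0.5400
ω₁ (FL) = (vx − vy − k·ωz)/r = -0.4100/0.04 = -10.2500
ω₂ (FR) = (vx + vy + k·ωz)/r = -0.4900/0.04 = -12.2500
ω₃ (RL) = (vx + vy − k·ωz)/r = 0.5900/0.04 = 14.7500
ω₄ (RR) = (vx − vy + k·ωz)/r = -1.4900/0.04 = -37.2500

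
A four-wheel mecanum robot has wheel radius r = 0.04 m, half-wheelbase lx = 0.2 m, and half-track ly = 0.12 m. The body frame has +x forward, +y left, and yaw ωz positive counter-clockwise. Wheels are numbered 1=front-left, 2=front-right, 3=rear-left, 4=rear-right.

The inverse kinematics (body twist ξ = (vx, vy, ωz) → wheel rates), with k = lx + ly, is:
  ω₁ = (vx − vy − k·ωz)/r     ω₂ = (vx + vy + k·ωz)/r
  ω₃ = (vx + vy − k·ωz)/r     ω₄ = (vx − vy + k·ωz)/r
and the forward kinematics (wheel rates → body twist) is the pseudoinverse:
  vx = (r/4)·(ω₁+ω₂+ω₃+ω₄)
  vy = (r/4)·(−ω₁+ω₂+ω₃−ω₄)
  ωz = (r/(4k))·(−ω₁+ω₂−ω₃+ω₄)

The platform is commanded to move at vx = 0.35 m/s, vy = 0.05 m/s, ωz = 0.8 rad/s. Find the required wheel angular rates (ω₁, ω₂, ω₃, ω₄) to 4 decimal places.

(1.1000, 16.4000, 3.6000, 13.9000)

k = lx + ly = 0.2 + 0.12 = 0.3200;  k·ωz = 0.3200·0.8 = 0.2560
ω₁ (FL) = (vx − vy − k·ωz)/r = 0.0440/0.04 = 1.1000
ω₂ (FR) = (vx + vy + k·ωz)/r = 0.6560/0.04 = 16.4000
ω₃ (RL) = (vx + vy − k·ωz)/r = 0.1440/0.04 = 3.6000
ω₄ (RR) = (vx − vy + k·ωz)/r = 0.5560/0.04 = 13.9000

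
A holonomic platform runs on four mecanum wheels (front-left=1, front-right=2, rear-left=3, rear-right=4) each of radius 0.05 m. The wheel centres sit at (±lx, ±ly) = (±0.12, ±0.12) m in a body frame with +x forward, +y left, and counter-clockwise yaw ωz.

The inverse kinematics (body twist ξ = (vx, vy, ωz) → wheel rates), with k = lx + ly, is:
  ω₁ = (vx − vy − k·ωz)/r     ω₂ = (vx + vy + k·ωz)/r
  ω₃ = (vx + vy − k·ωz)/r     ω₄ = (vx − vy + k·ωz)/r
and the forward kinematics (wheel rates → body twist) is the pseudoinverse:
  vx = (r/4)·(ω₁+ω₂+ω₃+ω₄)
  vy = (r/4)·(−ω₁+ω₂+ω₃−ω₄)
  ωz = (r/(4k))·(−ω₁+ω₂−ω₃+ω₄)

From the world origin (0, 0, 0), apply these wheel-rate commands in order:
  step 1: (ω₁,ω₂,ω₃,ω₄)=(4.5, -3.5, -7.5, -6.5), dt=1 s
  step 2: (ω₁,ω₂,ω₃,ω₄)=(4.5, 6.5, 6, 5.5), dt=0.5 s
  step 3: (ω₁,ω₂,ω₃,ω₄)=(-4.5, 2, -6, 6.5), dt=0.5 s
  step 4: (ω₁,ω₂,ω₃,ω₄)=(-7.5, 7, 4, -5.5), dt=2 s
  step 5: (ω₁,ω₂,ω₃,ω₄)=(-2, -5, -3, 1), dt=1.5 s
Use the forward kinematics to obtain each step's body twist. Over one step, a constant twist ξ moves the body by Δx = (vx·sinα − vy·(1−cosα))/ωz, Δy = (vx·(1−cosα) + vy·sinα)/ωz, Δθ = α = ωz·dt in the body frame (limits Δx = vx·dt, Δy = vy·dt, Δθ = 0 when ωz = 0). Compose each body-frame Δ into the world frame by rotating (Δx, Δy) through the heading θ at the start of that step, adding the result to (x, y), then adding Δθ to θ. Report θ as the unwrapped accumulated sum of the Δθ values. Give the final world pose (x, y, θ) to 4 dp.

step 1: ξ=(vx,vy,ωz)=(-0.1625, -0.1125, -0.3646), dt=1.0 → body Δ=(-0.1792, -0.0807, -0.3646) → world pose (-0.1792, -0.0807, -0.3646)
step 2: ξ=(vx,vy,ωz)=(0.2812, 0.0313, 0.0781), dt=0.5 → body Δ=(0.1403, 0.0184, 0.0391) → world pose (-0.0416, -0.1136, -0.3255)
step 3: ξ=(vx,vy,ωz)=(-0.0250, -0.0750, 0.9896), dt=0.5 → body Δ=(-0.0029, -0.0390, 0.4948) → world pose (-0.0568, -0.1496, 0.1693)
step 4: ξ=(vx,vy,ωz)=(-0.0250, 0.3000, 0.2604), dt=2.0 → body Δ=(-0.2005, 0.5605, 0.5208) → world pose (-0.3489, 0.3691, 0.6901)
step 5: ξ=(vx,vy,ωz)=(-0.1125, -0.0875, 0.0521), dt=1.5 → body Δ=(-0.1635, -0.1377, 0.0781) → world pose (-0.3873, 0.1588, 0.7682)

(-0.3873, 0.1588, 0.7682)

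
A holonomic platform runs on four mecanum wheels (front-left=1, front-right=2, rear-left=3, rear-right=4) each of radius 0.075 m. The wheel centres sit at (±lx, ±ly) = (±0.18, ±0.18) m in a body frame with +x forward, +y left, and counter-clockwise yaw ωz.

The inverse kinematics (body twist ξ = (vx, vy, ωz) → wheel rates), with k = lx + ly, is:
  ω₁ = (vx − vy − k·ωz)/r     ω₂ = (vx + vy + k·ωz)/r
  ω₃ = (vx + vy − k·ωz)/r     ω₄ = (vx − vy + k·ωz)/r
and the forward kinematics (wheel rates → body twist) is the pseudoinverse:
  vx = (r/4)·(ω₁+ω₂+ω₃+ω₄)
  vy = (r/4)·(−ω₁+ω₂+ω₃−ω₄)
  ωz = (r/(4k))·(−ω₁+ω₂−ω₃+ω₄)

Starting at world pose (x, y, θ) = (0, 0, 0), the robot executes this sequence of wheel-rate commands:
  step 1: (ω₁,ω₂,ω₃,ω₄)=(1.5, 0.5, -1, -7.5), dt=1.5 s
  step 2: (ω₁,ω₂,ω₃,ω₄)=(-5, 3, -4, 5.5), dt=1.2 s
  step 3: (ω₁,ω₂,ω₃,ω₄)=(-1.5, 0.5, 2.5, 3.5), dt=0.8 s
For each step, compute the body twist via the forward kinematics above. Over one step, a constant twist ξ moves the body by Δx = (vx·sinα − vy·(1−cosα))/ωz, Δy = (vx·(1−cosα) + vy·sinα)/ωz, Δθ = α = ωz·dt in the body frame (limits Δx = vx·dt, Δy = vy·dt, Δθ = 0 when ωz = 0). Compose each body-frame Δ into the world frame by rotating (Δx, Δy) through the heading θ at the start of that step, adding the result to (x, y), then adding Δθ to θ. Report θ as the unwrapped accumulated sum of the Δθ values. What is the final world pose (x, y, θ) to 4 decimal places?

step 1: ξ=(vx,vy,ωz)=(-0.1219, 0.1031, -0.3906), dt=1.5 → body Δ=(-0.1285, 0.1980, -0.5859) → world pose (-0.1285, 0.1980, -0.5859)
step 2: ξ=(vx,vy,ωz)=(-0.0094, -0.0281, 0.9115), dt=1.2 → body Δ=(0.0076, -0.0330, 1.0938) → world pose (-0.1404, 0.1664, 0.5078)
step 3: ξ=(vx,vy,ωz)=(0.0938, 0.0187, 0.1562), dt=0.8 → body Δ=(0.0739, 0.0196, 0.1250) → world pose (-0.0854, 0.2195, 0.6328)

(-0.0854, 0.2195, 0.6328)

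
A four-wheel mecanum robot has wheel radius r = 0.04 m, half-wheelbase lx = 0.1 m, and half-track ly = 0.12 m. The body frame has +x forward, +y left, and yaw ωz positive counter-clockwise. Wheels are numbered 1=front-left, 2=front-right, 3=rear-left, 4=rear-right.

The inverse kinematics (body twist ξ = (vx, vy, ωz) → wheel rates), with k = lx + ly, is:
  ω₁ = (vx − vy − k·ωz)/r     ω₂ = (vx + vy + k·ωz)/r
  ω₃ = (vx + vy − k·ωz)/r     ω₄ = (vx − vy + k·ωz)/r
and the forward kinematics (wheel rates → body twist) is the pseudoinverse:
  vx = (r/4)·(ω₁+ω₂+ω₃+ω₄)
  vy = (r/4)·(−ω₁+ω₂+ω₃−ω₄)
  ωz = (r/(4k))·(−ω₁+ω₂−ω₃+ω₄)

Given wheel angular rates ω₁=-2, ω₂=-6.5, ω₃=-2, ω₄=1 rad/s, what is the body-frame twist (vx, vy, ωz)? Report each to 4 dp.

k = lx + ly = 0.1 + 0.12 = 0.2200
ω₁+ω₂+ω₃+ω₄ = -9.5000  →  vx = (0.04/4)·-9.5000 = -0.0950
−ω₁+ω₂+ω₃−ω₄ = -7.5000  →  vy = (0.04/4)·-7.5000 = -0.0750
−ω₁+ω₂−ω₃+ω₄ = -1.5000  →  ωz = (0.04/0.8800)·-1.5000 = -0.0682

(-0.0950, -0.0750, -0.0682)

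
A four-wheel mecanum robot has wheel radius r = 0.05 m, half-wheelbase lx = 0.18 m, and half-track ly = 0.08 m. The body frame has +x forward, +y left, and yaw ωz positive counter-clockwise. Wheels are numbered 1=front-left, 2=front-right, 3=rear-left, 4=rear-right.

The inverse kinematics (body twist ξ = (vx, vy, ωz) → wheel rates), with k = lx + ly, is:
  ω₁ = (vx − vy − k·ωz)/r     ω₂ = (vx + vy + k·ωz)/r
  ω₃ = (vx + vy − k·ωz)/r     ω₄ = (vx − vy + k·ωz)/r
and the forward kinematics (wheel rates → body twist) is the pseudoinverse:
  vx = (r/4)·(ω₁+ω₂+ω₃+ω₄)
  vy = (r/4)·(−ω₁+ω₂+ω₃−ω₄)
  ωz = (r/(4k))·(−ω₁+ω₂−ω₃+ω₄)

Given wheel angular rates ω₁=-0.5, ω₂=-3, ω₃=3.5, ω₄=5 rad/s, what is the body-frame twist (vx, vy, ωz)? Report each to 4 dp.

k = lx + ly = 0.18 + 0.08 = 0.2600
ω₁+ω₂+ω₃+ω₄ = 5.0000  →  vx = (0.05/4)·5.0000 = 0.0625
−ω₁+ω₂+ω₃−ω₄ = -4.0000  →  vy = (0.05/4)·-4.0000 = -0.0500
−ω₁+ω₂−ω₃+ω₄ = -1.0000  →  ωz = (0.05/1.0400)·-1.0000 = -0.0481

(0.0625, -0.0500, -0.0481)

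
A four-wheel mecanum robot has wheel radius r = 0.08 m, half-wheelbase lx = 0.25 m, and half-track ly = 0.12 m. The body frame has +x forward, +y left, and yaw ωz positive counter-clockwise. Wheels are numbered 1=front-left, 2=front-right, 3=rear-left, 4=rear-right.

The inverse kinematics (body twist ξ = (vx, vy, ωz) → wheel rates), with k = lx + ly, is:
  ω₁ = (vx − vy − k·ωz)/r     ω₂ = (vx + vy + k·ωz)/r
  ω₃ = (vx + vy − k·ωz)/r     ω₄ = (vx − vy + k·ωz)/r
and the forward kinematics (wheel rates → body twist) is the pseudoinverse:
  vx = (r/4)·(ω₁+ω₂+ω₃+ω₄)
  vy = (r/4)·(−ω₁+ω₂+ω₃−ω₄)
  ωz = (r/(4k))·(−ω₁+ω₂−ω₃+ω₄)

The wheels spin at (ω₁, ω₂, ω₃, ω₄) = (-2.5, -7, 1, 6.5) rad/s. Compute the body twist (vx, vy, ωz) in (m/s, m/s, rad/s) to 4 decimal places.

k = lx + ly = 0.25 + 0.12 = 0.3700
ω₁+ω₂+ω₃+ω₄ = -2.0000  →  vx = (0.08/4)·-2.0000 = -0.0400
−ω₁+ω₂+ω₃−ω₄ = -10.0000  →  vy = (0.08/4)·-10.0000 = -0.2000
−ω₁+ω₂−ω₃+ω₄ = 1.0000  →  ωz = (0.08/1.4800)·1.0000 = 0.0541

(-0.0400, -0.2000, 0.0541)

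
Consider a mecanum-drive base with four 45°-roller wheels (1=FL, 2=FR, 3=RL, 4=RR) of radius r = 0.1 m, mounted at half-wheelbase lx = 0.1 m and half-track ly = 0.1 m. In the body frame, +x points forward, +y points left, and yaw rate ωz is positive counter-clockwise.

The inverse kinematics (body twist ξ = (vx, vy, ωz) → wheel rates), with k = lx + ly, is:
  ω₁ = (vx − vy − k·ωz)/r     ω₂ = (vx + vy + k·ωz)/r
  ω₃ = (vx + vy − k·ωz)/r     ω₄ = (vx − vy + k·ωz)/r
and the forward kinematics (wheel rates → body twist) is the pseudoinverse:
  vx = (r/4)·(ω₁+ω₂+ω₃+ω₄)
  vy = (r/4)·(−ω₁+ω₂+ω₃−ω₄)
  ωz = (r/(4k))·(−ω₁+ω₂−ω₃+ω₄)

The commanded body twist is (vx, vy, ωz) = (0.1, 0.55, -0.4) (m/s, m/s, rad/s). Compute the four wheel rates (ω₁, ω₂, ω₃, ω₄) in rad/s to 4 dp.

(-3.7000, 5.7000, 7.3000, -5.3000)

k = lx + ly = 0.1 + 0.1 = 0.2000;  k·ωz = 0.2000·-0.4 = -0.0800
ω₁ (FL) = (vx − vy − k·ωz)/r = -0.3700/0.1 = -3.7000
ω₂ (FR) = (vx + vy + k·ωz)/r = 0.5700/0.1 = 5.7000
ω₃ (RL) = (vx + vy − k·ωz)/r = 0.7300/0.1 = 7.3000
ω₄ (RR) = (vx − vy + k·ωz)/r = -0.5300/0.1 = -5.3000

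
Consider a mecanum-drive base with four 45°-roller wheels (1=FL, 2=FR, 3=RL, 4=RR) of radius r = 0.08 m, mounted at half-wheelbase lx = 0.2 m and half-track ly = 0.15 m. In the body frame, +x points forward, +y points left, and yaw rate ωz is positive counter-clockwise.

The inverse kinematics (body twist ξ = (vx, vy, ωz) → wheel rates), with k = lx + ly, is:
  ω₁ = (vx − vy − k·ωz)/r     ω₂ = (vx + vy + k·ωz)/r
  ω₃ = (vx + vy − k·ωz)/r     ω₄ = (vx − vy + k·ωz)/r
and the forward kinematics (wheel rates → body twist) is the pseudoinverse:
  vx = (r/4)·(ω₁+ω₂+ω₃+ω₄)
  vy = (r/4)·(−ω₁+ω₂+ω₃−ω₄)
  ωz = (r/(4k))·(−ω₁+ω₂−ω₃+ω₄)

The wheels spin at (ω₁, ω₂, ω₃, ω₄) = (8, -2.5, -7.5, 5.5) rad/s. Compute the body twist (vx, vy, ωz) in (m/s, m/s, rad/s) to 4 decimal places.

(0.0700, -0.4700, 0.1429)

k = lx + ly = 0.2 + 0.15 = 0.3500
ω₁+ω₂+ω₃+ω₄ = 3.5000  →  vx = (0.08/4)·3.5000 = 0.0700
−ω₁+ω₂+ω₃−ω₄ = -23.5000  →  vy = (0.08/4)·-23.5000 = -0.4700
−ω₁+ω₂−ω₃+ω₄ = 2.5000  →  ωz = (0.08/1.4000)·2.5000 = 0.1429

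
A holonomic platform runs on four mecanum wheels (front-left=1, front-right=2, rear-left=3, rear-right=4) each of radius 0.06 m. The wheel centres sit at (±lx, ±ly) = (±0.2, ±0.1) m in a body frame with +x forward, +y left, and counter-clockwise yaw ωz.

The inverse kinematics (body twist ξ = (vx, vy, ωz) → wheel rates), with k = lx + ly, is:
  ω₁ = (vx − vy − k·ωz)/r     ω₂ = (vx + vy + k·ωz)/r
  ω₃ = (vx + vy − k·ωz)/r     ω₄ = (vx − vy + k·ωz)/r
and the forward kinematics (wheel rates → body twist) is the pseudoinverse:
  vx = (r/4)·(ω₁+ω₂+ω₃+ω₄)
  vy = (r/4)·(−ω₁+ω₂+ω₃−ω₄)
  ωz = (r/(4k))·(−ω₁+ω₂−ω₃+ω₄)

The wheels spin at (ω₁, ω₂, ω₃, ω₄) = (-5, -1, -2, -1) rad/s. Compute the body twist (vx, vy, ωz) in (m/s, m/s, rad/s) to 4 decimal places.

(-0.1350, 0.0450, 0.2500)

k = lx + ly = 0.2 + 0.1 = 0.3000
ω₁+ω₂+ω₃+ω₄ = -9.0000  →  vx = (0.06/4)·-9.0000 = -0.1350
−ω₁+ω₂+ω₃−ω₄ = 3.0000  →  vy = (0.06/4)·3.0000 = 0.0450
−ω₁+ω₂−ω₃+ω₄ = 5.0000  →  ωz = (0.06/1.2000)·5.0000 = 0.2500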